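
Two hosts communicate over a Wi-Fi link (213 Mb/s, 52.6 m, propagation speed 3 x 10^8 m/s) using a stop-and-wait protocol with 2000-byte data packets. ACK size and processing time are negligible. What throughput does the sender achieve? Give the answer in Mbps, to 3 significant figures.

t_tx = L/R = 16000/213000000 = 7.51174e-05 s.
t_prop = 52.6/300000000 = 1.75333e-07 s; RTT = 3.50667e-07 s.
Cycle = t_tx + RTT = 7.5468e-05 s.
Throughput = L / cycle = 16000 / 7.5468e-05 = 212 Mbps.

212 Mbps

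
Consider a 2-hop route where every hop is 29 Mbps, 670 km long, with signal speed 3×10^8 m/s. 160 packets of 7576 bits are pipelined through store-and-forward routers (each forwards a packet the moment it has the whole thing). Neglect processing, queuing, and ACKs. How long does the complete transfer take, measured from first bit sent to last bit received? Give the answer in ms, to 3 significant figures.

46.5 ms

Per-hop transmission t_tx = L/R = 7576/29000000 = 0.261241 ms.
Per-hop propagation t_prop = 670000/300000000 = 2.23333 ms.
Pipeline fill: first packet needs 2·t_tx to clear all hops; remaining 159 packets each add one t_tx.
Total = (2+160-1)·t_tx + 2·t_prop = 161·0.261241 + 2·2.23333 = 46.5 ms.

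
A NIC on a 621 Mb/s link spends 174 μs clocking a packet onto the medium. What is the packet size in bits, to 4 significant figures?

108100 bits

L = R × t_tx = 621000000 b/s × 0.000174 s = 108054 bits.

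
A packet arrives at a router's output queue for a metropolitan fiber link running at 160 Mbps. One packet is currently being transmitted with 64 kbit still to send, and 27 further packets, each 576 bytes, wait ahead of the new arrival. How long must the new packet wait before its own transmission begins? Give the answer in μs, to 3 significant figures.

Each queued packet: L/R = 4608/160000000 = 28.8 μs.
27 queued → 777.6 μs.
Plus remaining 64000 bits of current packet: 400 μs.
Queuing delay = 1180 μs.

1180 μs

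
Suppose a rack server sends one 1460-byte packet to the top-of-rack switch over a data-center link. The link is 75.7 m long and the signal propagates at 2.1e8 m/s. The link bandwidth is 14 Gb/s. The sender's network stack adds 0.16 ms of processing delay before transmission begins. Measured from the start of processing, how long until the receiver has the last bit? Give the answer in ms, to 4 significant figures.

0.1612 ms

L = 1460 × 8 = 11680 bits.
Transmission delay = L/R = 11680 / 14000000000 = 0.000834286 ms.
Propagation delay = d/s = 75.7 m / 210000000 m/s = 0.000360476 ms.
Plus processing delay 0.16 ms = 0.16 ms.
Total = 0.1612 ms.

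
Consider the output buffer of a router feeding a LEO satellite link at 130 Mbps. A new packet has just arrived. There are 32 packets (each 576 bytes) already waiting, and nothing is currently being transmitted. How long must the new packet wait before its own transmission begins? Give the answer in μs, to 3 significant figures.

Each queued packet: L/R = 4608/130000000 = 35.4462 μs.
32 queued → 1134.28 μs.
Queuing delay = 1130 μs.

1130 μs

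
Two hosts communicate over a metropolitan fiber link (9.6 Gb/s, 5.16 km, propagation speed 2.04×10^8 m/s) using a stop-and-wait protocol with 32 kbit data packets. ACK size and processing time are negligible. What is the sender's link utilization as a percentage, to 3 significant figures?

t_tx = L/R = 32000/9600000000 = 3.33333e-06 s.
t_prop = 5160/204000000 = 2.52941e-05 s; RTT = 5.05882e-05 s.
Cycle = t_tx + RTT = 5.39216e-05 s.
Utilization = t_tx / cycle = 3.33333e-06/5.39216e-05 = 6.18 %.

6.18 %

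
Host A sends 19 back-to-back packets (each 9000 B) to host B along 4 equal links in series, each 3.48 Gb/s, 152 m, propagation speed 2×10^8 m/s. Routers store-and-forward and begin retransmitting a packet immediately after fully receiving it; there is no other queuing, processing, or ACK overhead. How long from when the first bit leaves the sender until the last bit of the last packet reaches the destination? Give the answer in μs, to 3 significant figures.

458 μs

Per-hop transmission t_tx = L/R = 72000/3480000000 = 20.6897 μs.
Per-hop propagation t_prop = 152/200000000 = 0.76 μs.
Pipeline fill: first packet needs 4·t_tx to clear all hops; remaining 18 packets each add one t_tx.
Total = (4+19-1)·t_tx + 4·t_prop = 22·20.6897 + 4·0.76 = 458 μs.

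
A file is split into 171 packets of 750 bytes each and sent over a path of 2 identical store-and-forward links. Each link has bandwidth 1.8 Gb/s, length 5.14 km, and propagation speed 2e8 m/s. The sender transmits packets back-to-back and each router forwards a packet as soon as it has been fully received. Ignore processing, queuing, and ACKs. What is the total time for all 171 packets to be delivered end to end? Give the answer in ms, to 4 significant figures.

0.6247 ms

Per-hop transmission t_tx = L/R = 6000/1800000000 = 0.00333333 ms.
Per-hop propagation t_prop = 5140/200000000 = 0.0257 ms.
Pipeline fill: first packet needs 2·t_tx to clear all hops; remaining 170 packets each add one t_tx.
Total = (2+171-1)·t_tx + 2·t_prop = 172·0.00333333 + 2·0.0257 = 0.6247 ms.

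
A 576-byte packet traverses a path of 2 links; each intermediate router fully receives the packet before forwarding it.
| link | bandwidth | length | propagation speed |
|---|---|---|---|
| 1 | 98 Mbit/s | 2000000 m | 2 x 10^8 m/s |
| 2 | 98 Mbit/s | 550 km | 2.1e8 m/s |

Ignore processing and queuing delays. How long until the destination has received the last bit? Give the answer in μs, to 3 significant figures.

L = 576 × 8 = 4608 bits.
Transmission delay per hop = L/R = 4608/98000000 = 47.0204 μs; 2 hops → 94.0408 μs.
Propagation delays (d/s per hop): 10000, 2619.05 μs; sum = 12619 μs.
End-to-end = 12700 μs.

12700 μs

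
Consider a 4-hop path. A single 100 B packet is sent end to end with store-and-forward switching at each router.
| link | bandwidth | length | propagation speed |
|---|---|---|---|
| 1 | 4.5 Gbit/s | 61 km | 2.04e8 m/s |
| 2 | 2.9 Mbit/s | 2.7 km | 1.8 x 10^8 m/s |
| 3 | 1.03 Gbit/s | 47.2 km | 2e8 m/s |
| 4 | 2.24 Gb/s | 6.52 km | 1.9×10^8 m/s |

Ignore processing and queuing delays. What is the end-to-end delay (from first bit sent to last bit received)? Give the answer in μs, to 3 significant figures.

L = 100 × 8 = 800 bits.
Transmission delays (L/R per hop): 0.177778, 275.862, 0.776699, 0.357143 μs; sum = 277.174 μs.
Propagation delays (d/s per hop): 299.02, 15, 236, 34.3158 μs; sum = 584.335 μs.
End-to-end = 862 μs.

862 μs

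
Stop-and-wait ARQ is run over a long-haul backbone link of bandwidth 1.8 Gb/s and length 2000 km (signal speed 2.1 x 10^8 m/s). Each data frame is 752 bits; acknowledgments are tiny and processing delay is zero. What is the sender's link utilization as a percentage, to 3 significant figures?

t_tx = L/R = 752/1800000000 = 4.17778e-07 s.
t_prop = 2000000/210000000 = 0.00952381 s; RTT = 0.0190476 s.
Cycle = t_tx + RTT = 0.019048 s.
Utilization = t_tx / cycle = 4.17778e-07/0.019048 = 0.00219 %.

0.00219 %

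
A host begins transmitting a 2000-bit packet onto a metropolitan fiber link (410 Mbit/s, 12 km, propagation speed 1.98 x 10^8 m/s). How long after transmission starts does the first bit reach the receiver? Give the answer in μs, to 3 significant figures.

60.6 μs

First bit experiences only propagation delay: d/s = 12000/198000000 = 60.6 μs.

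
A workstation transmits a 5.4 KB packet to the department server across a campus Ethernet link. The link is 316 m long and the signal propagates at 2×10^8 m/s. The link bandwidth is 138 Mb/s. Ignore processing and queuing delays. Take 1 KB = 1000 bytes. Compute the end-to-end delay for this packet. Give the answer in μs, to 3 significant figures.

315 μs

L = 43200 bits.
Transmission delay = L/R = 43200 / 138000000 = 313.043 μs.
Propagation delay = d/s = 316 m / 200000000 m/s = 1.58 μs.
Total = 315 μs.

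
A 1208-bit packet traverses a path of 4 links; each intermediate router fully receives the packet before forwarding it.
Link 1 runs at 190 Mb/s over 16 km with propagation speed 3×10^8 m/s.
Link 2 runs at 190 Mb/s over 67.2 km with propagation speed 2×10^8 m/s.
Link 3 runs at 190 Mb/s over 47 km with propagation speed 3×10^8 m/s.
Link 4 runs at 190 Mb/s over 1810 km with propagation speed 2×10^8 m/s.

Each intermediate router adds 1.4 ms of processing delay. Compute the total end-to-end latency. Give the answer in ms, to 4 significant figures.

13.82 ms

Transmission delay per hop = L/R = 1208/190000000 = 0.00635789 ms; 4 hops → 0.0254316 ms.
Propagation delays (d/s per hop): 0.0533333, 0.336, 0.156667, 9.05 ms; sum = 9.596 ms.
Processing at 3 router(s): 3 × 1.4 ms = 4.2 ms.
End-to-end = 13.82 ms.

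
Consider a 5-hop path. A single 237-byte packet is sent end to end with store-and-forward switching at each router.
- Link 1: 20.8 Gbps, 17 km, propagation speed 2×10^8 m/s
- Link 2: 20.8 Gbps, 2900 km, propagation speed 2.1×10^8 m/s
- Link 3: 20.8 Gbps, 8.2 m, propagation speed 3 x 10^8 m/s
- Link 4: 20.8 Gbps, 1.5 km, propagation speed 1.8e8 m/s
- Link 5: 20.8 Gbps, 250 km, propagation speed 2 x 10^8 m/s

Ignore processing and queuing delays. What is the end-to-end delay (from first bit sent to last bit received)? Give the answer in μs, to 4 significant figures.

L = 237 × 8 = 1896 bits.
Transmission delay per hop = L/R = 1896/20800000000 = 0.0911538 μs; 5 hops → 0.455769 μs.
Propagation delays (d/s per hop): 85, 13809.5, 0.0273333, 8.33333, 1250 μs; sum = 15152.9 μs.
End-to-end = 15150 μs.

15150 μs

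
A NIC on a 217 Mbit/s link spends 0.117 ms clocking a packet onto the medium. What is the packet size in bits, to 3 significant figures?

L = R × t_tx = 217000000 b/s × 0.000117 s = 25389 bits.

25400 bits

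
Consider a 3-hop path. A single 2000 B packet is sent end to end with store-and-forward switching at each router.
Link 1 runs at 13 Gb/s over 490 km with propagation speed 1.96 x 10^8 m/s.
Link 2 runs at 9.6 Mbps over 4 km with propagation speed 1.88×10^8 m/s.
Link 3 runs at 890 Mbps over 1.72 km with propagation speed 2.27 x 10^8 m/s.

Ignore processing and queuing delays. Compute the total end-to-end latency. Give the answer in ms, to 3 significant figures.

4.21 ms

L = 2000 × 8 = 16000 bits.
Transmission delays (L/R per hop): 0.00123077, 1.66667, 0.0179775 ms; sum = 1.68587 ms.
Propagation delays (d/s per hop): 2.5, 0.0212766, 0.00757709 ms; sum = 2.52885 ms.
End-to-end = 4.21 ms.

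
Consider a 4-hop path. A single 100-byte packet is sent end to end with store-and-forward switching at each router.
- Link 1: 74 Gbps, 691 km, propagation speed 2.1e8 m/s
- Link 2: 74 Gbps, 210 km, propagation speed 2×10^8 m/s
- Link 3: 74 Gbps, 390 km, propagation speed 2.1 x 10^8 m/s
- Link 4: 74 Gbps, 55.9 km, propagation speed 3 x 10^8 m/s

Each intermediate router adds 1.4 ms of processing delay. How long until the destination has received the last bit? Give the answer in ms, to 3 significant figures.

10.6 ms

L = 100 × 8 = 800 bits.
Transmission delay per hop = L/R = 800/74000000000 = 1.08108e-05 ms; 4 hops → 4.32432e-05 ms.
Propagation delays (d/s per hop): 3.29048, 1.05, 1.85714, 0.186333 ms; sum = 6.38395 ms.
Processing at 3 router(s): 3 × 1.4 ms = 4.2 ms.
End-to-end = 10.6 ms.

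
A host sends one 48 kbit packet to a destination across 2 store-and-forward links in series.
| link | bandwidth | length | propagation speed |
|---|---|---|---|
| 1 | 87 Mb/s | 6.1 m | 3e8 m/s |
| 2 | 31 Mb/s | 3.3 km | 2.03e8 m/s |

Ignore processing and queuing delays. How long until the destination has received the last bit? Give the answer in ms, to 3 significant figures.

2.12 ms

L = 48000 bits.
Transmission delays (L/R per hop): 0.551724, 1.54839 ms; sum = 2.10011 ms.
Propagation delays (d/s per hop): 2.03333e-05, 0.0162562 ms; sum = 0.0162765 ms.
End-to-end = 2.12 ms.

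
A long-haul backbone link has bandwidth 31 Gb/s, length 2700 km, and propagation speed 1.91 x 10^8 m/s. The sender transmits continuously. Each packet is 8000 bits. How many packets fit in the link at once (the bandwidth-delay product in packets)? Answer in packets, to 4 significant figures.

Propagation delay = 2700000 / 191000000 = 0.0141361 s.
BDP = R × t_prop = 31000000000 × 0.0141361 = 438220000 bits.
In packets of 8000 bits: 54780 packets.

54780 packets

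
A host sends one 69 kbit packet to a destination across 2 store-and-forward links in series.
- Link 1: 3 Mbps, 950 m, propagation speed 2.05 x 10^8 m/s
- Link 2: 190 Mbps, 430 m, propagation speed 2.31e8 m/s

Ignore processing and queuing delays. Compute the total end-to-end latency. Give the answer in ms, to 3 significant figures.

23.4 ms

L = 69000 bits.
Transmission delays (L/R per hop): 23, 0.363158 ms; sum = 23.3632 ms.
Propagation delays (d/s per hop): 0.00463415, 0.00186147 ms; sum = 0.00649562 ms.
End-to-end = 23.4 ms.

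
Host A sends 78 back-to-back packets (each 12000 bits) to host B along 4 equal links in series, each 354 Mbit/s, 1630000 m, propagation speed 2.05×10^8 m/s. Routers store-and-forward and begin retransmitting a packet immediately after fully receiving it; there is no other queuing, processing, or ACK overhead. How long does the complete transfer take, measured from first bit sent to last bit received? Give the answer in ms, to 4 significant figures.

Per-hop transmission t_tx = L/R = 12000/354000000 = 0.0338983 ms.
Per-hop propagation t_prop = 1630000/2.05e+08 = 7.95122 ms.
Pipeline fill: first packet needs 4·t_tx to clear all hops; remaining 77 packets each add one t_tx.
Total = (4+78-1)·t_tx + 4·t_prop = 81·0.0338983 + 4·7.95122 = 34.55 ms.

34.55 ms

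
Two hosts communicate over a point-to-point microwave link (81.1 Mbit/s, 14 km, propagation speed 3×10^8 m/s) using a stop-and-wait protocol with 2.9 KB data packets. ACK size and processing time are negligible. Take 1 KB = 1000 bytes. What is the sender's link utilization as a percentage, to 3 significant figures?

t_tx = L/R = 23200/81100000 = 0.000286067 s.
t_prop = 14000/300000000 = 4.66667e-05 s; RTT = 9.33333e-05 s.
Cycle = t_tx + RTT = 0.0003794 s.
Utilization = t_tx / cycle = 0.000286067/0.0003794 = 75.4 %.

75.4 %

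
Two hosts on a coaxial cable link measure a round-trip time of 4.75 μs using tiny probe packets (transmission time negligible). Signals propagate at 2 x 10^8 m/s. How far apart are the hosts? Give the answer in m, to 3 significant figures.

475 m

One-way propagation = RTT/2 = 2.375 μs.
d = s × t = 200000000 × 2.375e-06 = 475 m.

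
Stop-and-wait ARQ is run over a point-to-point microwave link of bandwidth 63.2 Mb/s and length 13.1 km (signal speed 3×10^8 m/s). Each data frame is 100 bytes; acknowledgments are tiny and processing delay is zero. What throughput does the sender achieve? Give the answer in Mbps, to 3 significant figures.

8.00 Mbps

t_tx = L/R = 800/63200000 = 1.26582e-05 s.
t_prop = 13100/300000000 = 4.36667e-05 s; RTT = 8.73333e-05 s.
Cycle = t_tx + RTT = 9.99916e-05 s.
Throughput = L / cycle = 800 / 9.99916e-05 = 8.00 Mbps.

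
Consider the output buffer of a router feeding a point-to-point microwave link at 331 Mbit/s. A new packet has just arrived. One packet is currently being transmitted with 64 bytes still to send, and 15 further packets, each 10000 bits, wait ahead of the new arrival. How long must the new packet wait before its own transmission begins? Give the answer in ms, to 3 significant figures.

0.455 ms

Each queued packet: L/R = 10000/331000000 = 0.0302115 ms.
15 queued → 0.453172 ms.
Plus remaining 512 bits of current packet: 0.00154683 ms.
Queuing delay = 0.455 ms.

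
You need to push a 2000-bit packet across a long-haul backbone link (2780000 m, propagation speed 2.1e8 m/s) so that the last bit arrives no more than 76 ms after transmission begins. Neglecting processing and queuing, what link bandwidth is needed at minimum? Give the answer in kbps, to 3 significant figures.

31.9 kbps

Propagation delay = 2780000 / 210000000 = 13.2381 ms.
Transmission budget = 76 − 13.2381 = 62.7619 ms.
R ≥ L / t_tx = 2000 bits / 0.0627619 s = 31.9 kbps.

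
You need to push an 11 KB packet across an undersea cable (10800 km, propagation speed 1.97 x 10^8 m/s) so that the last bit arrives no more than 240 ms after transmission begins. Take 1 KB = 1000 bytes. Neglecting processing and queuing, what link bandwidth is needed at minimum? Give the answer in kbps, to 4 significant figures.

475.2 kbps

L = 88000 bits.
Propagation delay = 10800000 / 197000000 = 54.8223 ms.
Transmission budget = 240 − 54.8223 = 185.178 ms.
R ≥ L / t_tx = 88000 bits / 0.185178 s = 475.2 kbps.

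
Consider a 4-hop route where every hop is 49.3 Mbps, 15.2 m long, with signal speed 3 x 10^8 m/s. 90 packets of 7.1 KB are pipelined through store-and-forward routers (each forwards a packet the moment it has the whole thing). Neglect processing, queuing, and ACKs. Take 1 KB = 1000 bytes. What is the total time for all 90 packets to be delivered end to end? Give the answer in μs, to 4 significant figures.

Per-hop transmission t_tx = L/R = 56800/49300000 = 1152.13 μs.
Per-hop propagation t_prop = 15.2/300000000 = 0.0506667 μs.
Pipeline fill: first packet needs 4·t_tx to clear all hops; remaining 89 packets each add one t_tx.
Total = (4+90-1)·t_tx + 4·t_prop = 93·1152.13 + 4·0.0506667 = 107100 μs.

107100 μs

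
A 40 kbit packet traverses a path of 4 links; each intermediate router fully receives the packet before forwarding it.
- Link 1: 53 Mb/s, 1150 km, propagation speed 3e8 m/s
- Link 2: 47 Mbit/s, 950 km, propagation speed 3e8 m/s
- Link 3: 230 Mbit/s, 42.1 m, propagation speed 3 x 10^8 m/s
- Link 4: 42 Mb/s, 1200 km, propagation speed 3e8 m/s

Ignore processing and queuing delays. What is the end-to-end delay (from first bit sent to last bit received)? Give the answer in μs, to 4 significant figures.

L = 40000 bits.
Transmission delays (L/R per hop): 754.717, 851.064, 173.913, 952.381 μs; sum = 2732.07 μs.
Propagation delays (d/s per hop): 3833.33, 3166.67, 0.140333, 4000 μs; sum = 11000.1 μs.
End-to-end = 13730 μs.

13730 μs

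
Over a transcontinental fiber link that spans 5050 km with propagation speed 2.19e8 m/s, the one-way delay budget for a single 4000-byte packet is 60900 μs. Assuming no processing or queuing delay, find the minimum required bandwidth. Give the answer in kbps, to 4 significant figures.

L = 32000 bits.
Propagation delay = 5050000 / 219000000 = 23059.4 μs.
Transmission budget = 60900 − 23059.4 = 37840.6 μs.
R ≥ L / t_tx = 32000 bits / 0.0378406 s = 845.7 kbps.

845.7 kbps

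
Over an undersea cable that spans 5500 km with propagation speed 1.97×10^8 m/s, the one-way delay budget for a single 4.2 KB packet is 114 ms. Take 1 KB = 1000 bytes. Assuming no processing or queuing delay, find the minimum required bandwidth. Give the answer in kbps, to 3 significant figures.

L = 33600 bits.
Propagation delay = 5500000 / 197000000 = 27.9188 ms.
Transmission budget = 114 − 27.9188 = 86.0812 ms.
R ≥ L / t_tx = 33600 bits / 0.0860812 s = 390 kbps.

390 kbps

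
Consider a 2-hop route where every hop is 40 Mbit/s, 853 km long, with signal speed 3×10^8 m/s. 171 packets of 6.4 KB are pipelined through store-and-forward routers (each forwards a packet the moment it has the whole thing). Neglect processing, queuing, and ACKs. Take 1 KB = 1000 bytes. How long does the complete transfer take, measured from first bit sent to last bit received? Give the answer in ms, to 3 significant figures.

226 ms

Per-hop transmission t_tx = L/R = 51200/40000000 = 1.28 ms.
Per-hop propagation t_prop = 853000/300000000 = 2.84333 ms.
Pipeline fill: first packet needs 2·t_tx to clear all hops; remaining 170 packets each add one t_tx.
Total = (2+171-1)·t_tx + 2·t_prop = 172·1.28 + 2·2.84333 = 226 ms.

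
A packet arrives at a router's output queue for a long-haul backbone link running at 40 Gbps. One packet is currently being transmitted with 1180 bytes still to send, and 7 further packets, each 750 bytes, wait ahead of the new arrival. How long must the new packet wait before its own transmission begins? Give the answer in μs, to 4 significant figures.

Each queued packet: L/R = 6000/40000000000 = 0.15 μs.
7 queued → 1.05 μs.
Plus remaining 9440 bits of current packet: 0.236 μs.
Queuing delay = 1.286 μs.

1.286 μs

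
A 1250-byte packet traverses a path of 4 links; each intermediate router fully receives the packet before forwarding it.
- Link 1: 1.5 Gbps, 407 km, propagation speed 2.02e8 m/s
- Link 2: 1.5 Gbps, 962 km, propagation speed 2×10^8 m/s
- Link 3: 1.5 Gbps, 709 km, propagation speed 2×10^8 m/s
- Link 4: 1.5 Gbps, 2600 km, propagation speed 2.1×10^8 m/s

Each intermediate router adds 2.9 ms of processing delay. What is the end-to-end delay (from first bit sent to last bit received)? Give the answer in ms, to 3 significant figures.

L = 1250 × 8 = 10000 bits.
Transmission delay per hop = L/R = 10000/1500000000 = 0.00666667 ms; 4 hops → 0.0266667 ms.
Propagation delays (d/s per hop): 2.01485, 4.81, 3.545, 12.381 ms; sum = 22.7508 ms.
Processing at 3 router(s): 3 × 2.9 ms = 8.7 ms.
End-to-end = 31.5 ms.

31.5 ms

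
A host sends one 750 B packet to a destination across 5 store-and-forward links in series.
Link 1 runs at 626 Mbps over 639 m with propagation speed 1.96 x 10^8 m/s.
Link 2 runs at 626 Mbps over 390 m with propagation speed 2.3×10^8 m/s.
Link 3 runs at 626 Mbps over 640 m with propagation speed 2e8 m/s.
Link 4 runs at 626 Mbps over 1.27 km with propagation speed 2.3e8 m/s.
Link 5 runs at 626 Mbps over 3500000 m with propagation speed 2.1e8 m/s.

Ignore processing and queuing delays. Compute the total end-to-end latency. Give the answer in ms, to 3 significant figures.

16.7 ms

L = 750 × 8 = 6000 bits.
Transmission delay per hop = L/R = 6000/626000000 = 0.00958466 ms; 5 hops → 0.0479233 ms.
Propagation delays (d/s per hop): 0.0032602, 0.00169565, 0.0032, 0.00552174, 16.6667 ms; sum = 16.6803 ms.
End-to-end = 16.7 ms.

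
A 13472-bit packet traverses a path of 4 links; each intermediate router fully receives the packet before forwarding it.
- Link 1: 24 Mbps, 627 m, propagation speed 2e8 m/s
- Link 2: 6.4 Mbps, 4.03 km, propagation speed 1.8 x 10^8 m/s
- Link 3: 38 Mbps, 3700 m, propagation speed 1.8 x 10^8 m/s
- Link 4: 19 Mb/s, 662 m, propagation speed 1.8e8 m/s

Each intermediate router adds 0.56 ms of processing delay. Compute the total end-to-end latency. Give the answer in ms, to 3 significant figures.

Transmission delays (L/R per hop): 0.561333, 2.105, 0.354526, 0.709053 ms; sum = 3.72991 ms.
Propagation delays (d/s per hop): 0.003135, 0.0223889, 0.0205556, 0.00367778 ms; sum = 0.0497572 ms.
Processing at 3 router(s): 3 × 0.56 ms = 1.68 ms.
End-to-end = 5.46 ms.

5.46 ms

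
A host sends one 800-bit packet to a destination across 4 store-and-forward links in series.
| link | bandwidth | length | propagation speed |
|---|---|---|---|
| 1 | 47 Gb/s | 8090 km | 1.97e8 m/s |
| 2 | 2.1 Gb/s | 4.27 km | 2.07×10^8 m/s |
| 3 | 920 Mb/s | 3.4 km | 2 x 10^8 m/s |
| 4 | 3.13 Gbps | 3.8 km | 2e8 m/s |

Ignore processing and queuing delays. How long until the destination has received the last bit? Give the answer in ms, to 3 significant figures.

Transmission delays (L/R per hop): 1.70213e-05, 0.000380952, 0.000869565, 0.000255591 ms; sum = 0.00152313 ms.
Propagation delays (d/s per hop): 41.066, 0.020628, 0.017, 0.019 ms; sum = 41.1226 ms.
End-to-end = 41.1 ms.

41.1 ms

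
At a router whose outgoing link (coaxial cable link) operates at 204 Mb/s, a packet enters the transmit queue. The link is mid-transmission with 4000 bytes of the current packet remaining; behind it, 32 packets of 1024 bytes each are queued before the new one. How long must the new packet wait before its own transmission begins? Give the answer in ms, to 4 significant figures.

Each queued packet: L/R = 8192/204000000 = 0.0401569 ms.
32 queued → 1.28502 ms.
Plus remaining 32000 bits of current packet: 0.156863 ms.
Queuing delay = 1.442 ms.

1.442 ms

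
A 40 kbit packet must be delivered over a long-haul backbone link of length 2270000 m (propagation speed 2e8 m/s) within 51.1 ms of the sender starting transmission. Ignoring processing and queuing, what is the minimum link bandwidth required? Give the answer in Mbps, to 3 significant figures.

Propagation delay = 2270000 / 200000000 = 11.35 ms.
Transmission budget = 51.1 − 11.35 = 39.75 ms.
R ≥ L / t_tx = 40000 bits / 0.03975 s = 1.01 Mbps.

1.01 Mbps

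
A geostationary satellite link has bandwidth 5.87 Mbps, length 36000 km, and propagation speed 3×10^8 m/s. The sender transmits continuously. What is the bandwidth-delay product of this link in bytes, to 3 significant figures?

Propagation delay = 36000000 / 300000000 = 0.12 s.
BDP = R × t_prop = 5870000 × 0.12 = 704400 bits.
In bytes: 704400/8 = 88100 bytes.

88100 bytes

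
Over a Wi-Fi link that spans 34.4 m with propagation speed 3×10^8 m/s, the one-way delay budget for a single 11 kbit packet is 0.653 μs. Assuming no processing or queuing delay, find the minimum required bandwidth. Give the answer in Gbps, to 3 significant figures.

Propagation delay = 34.4 / 300000000 = 0.114667 μs.
Transmission budget = 0.653 − 0.114667 = 0.538333 μs.
R ≥ L / t_tx = 11000 bits / 5.38333e-07 s = 20.4 Gbps.

20.4 Gbps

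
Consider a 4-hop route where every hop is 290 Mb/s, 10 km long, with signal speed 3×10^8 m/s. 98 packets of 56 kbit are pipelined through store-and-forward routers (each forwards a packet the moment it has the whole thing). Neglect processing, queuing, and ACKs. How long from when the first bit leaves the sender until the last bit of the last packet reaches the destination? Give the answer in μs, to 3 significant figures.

19600 μs

Per-hop transmission t_tx = L/R = 56000/290000000 = 193.103 μs.
Per-hop propagation t_prop = 10000/300000000 = 33.3333 μs.
Pipeline fill: first packet needs 4·t_tx to clear all hops; remaining 97 packets each add one t_tx.
Total = (4+98-1)·t_tx + 4·t_prop = 101·193.103 + 4·33.3333 = 19600 μs.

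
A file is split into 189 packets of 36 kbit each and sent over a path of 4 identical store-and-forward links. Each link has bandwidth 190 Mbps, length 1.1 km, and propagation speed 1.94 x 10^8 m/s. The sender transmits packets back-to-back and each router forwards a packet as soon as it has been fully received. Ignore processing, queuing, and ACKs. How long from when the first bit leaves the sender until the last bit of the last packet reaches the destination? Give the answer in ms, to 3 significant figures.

Per-hop transmission t_tx = L/R = 36000/190000000 = 0.189474 ms.
Per-hop propagation t_prop = 1100/194000000 = 0.0056701 ms.
Pipeline fill: first packet needs 4·t_tx to clear all hops; remaining 188 packets each add one t_tx.
Total = (4+189-1)·t_tx + 4·t_prop = 192·0.189474 + 4·0.0056701 = 36.4 ms.

36.4 ms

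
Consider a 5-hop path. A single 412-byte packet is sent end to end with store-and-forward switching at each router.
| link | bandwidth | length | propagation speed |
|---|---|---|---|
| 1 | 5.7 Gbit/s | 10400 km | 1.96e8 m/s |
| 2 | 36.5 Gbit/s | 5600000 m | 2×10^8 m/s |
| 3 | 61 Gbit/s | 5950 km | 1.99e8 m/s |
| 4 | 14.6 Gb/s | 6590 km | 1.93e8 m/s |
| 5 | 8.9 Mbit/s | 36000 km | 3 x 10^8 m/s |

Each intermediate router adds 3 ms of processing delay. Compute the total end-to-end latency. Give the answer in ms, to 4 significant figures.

277.5 ms

L = 412 × 8 = 3296 bits.
Transmission delays (L/R per hop): 0.000578246, 9.03014e-05, 5.40328e-05, 0.000225753, 0.370337 ms; sum = 0.371285 ms.
Propagation delays (d/s per hop): 53.0612, 28, 29.8995, 34.1451, 120 ms; sum = 265.106 ms.
Processing at 4 router(s): 4 × 3 ms = 12 ms.
End-to-end = 277.5 ms.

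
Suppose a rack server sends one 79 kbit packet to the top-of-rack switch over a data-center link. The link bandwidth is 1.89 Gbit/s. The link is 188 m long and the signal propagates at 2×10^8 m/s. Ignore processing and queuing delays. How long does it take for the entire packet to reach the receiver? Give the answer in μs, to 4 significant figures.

42.74 μs

L = 79000 bits.
Transmission delay = L/R = 79000 / 1890000000 = 41.7989 μs.
Propagation delay = d/s = 188 m / 200000000 m/s = 0.94 μs.
Total = 42.74 μs.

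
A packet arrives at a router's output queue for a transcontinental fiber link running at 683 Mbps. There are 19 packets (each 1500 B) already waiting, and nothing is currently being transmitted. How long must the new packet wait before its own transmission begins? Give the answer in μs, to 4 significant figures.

Each queued packet: L/R = 12000/683000000 = 17.5695 μs.
19 queued → 333.821 μs.
Queuing delay = 333.8 μs.

333.8 μs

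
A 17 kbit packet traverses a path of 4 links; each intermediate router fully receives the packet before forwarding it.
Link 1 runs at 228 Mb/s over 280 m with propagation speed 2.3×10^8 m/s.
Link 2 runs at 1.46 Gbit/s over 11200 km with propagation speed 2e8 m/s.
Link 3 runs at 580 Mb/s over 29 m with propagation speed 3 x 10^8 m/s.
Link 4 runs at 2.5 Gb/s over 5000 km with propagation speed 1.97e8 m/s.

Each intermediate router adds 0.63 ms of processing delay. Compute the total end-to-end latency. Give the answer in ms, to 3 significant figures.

L = 17000 bits.
Transmission delays (L/R per hop): 0.0745614, 0.0116438, 0.0293103, 0.0068 ms; sum = 0.122316 ms.
Propagation delays (d/s per hop): 0.00121739, 56, 9.66667e-05, 25.3807 ms; sum = 81.382 ms.
Processing at 3 router(s): 3 × 0.63 ms = 1.89 ms.
End-to-end = 83.4 ms.

83.4 ms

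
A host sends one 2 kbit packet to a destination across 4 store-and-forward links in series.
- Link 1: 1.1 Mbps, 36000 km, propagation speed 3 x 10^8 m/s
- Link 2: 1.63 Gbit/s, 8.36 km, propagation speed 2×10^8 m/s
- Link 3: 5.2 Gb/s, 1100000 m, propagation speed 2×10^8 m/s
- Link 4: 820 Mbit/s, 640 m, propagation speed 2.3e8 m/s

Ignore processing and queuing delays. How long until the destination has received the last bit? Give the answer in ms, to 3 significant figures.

L = 2000 bits.
Transmission delays (L/R per hop): 1.81818, 0.00122699, 0.000384615, 0.00243902 ms; sum = 1.82223 ms.
Propagation delays (d/s per hop): 120, 0.0418, 5.5, 0.00278261 ms; sum = 125.545 ms.
End-to-end = 127 ms.

127 ms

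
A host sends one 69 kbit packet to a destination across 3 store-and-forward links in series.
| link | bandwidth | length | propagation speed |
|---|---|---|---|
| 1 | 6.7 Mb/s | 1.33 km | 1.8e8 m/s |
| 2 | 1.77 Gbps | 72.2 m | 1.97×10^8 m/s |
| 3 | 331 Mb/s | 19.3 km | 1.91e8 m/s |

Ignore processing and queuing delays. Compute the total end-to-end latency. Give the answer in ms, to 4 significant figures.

10.65 ms

L = 69000 bits.
Transmission delays (L/R per hop): 10.2985, 0.0389831, 0.208459 ms; sum = 10.5459 ms.
Propagation delays (d/s per hop): 0.00738889, 0.000366497, 0.101047 ms; sum = 0.108803 ms.
End-to-end = 10.65 ms.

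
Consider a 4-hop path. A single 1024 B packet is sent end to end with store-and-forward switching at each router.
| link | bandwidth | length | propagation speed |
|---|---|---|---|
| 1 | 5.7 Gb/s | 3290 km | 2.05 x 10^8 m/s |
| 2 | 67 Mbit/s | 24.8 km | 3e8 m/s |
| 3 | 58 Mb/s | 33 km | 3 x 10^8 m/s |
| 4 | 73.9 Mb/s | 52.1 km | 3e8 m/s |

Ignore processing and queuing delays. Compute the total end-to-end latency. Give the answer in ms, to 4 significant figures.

L = 1024 × 8 = 8192 bits.
Transmission delays (L/R per hop): 0.00143719, 0.122269, 0.141241, 0.110853 ms; sum = 0.3758 ms.
Propagation delays (d/s per hop): 16.0488, 0.0826667, 0.11, 0.173667 ms; sum = 16.4151 ms.
End-to-end = 16.79 ms.

16.79 ms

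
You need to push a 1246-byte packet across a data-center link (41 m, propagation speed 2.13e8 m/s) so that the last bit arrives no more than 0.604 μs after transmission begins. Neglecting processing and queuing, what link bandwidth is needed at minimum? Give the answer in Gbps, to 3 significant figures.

L = 9968 bits.
Propagation delay = 41 / 213000000 = 0.192488 μs.
Transmission budget = 0.604 − 0.192488 = 0.411512 μs.
R ≥ L / t_tx = 9968 bits / 4.11512e-07 s = 24.2 Gbps.

24.2 Gbps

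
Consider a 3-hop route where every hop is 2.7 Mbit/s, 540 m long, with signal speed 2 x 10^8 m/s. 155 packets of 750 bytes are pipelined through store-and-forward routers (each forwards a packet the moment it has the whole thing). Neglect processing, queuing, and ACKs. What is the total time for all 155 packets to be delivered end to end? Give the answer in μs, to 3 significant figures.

Per-hop transmission t_tx = L/R = 6000/2700000 = 2222.22 μs.
Per-hop propagation t_prop = 540/200000000 = 2.7 μs.
Pipeline fill: first packet needs 3·t_tx to clear all hops; remaining 154 packets each add one t_tx.
Total = (3+155-1)·t_tx + 3·t_prop = 157·2222.22 + 3·2.7 = 349000 μs.

349000 μs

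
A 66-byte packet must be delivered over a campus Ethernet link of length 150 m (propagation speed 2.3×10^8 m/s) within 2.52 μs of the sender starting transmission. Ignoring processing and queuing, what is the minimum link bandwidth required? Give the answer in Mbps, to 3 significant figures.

283 Mbps

L = 528 bits.
Propagation delay = 150 / 2.3e+08 = 0.652174 μs.
Transmission budget = 2.52 − 0.652174 = 1.86783 μs.
R ≥ L / t_tx = 528 bits / 1.86783e-06 s = 283 Mbps.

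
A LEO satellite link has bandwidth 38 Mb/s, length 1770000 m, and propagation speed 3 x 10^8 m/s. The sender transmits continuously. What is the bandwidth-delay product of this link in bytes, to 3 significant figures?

Propagation delay = 1770000 / 300000000 = 0.0059 s.
BDP = R × t_prop = 38000000 × 0.0059 = 224200 bits.
In bytes: 224200/8 = 28000 bytes.

28000 bytes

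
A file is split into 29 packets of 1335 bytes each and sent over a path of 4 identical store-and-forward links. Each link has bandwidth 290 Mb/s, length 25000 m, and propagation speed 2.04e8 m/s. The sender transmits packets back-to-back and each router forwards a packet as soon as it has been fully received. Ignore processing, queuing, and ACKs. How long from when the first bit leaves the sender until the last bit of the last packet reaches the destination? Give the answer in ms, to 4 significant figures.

Per-hop transmission t_tx = L/R = 10680/290000000 = 0.0368276 ms.
Per-hop propagation t_prop = 25000/204000000 = 0.122549 ms.
Pipeline fill: first packet needs 4·t_tx to clear all hops; remaining 28 packets each add one t_tx.
Total = (4+29-1)·t_tx + 4·t_prop = 32·0.0368276 + 4·0.122549 = 1.669 ms.

1.669 ms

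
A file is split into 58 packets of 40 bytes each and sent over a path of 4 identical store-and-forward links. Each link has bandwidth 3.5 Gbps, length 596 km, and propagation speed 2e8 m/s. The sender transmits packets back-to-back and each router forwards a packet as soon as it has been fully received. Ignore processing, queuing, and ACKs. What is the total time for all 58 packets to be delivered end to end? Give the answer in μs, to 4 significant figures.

Per-hop transmission t_tx = L/R = 320/3500000000 = 0.0914286 μs.
Per-hop propagation t_prop = 596000/200000000 = 2980 μs.
Pipeline fill: first packet needs 4·t_tx to clear all hops; remaining 57 packets each add one t_tx.
Total = (4+58-1)·t_tx + 4·t_prop = 61·0.0914286 + 4·2980 = 11930 μs.

11930 μs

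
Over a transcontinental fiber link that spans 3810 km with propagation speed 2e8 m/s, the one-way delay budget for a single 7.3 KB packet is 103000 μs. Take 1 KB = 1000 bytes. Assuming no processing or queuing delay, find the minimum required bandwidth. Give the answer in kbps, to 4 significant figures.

L = 58400 bits.
Propagation delay = 3810000 / 200000000 = 19050 μs.
Transmission budget = 103000 − 19050 = 83950 μs.
R ≥ L / t_tx = 58400 bits / 0.08395 s = 695.7 kbps.

695.7 kbps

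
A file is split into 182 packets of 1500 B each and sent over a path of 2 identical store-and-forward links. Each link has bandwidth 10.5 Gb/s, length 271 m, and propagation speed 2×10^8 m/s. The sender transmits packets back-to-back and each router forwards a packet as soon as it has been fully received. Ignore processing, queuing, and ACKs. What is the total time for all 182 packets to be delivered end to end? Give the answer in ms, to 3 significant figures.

0.212 ms

Per-hop transmission t_tx = L/R = 12000/10500000000 = 0.00114286 ms.
Per-hop propagation t_prop = 271/200000000 = 0.001355 ms.
Pipeline fill: first packet needs 2·t_tx to clear all hops; remaining 181 packets each add one t_tx.
Total = (2+182-1)·t_tx + 2·t_prop = 183·0.00114286 + 2·0.001355 = 0.212 ms.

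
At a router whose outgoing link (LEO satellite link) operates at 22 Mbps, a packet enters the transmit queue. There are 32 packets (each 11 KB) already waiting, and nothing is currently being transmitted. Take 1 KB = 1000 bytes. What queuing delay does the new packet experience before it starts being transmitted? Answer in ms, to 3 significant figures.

128 ms

Each queued packet: L/R = 88000/22000000 = 4 ms.
32 queued → 128 ms.
Queuing delay = 128 ms.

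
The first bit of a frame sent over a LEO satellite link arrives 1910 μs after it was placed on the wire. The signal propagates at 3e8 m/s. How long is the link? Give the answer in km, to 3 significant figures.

d = s × t_prop = 300000000 × 0.00191 = 573 km.

573 km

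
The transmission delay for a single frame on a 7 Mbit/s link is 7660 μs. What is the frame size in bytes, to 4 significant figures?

L = R × t_tx = 7000000 b/s × 0.00766 s = 53620 bits.
In bytes: 53620 / 8 = 6703 bytes.

6703 bytes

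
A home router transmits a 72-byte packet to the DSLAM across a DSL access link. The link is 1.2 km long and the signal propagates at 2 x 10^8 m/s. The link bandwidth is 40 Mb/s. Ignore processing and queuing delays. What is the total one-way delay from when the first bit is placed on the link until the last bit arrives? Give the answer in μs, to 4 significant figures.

L = 72 × 8 = 576 bits.
Transmission delay = L/R = 576 / 40000000 = 14.4 μs.
Propagation delay = d/s = 1200 m / 200000000 m/s = 6 μs.
Total = 20.40 μs.

20.40 μs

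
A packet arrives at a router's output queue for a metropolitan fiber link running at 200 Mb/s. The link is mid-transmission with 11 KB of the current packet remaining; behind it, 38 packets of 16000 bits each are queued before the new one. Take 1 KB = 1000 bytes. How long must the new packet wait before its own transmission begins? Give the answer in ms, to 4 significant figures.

Each queued packet: L/R = 16000/200000000 = 0.08 ms.
38 queued → 3.04 ms.
Plus remaining 88000 bits of current packet: 0.44 ms.
Queuing delay = 3.480 ms.

3.480 ms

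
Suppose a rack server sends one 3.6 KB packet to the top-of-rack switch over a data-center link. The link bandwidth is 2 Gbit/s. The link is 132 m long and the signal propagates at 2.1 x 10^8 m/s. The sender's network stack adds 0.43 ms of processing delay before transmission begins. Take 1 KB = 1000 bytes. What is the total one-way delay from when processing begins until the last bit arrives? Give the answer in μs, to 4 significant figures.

L = 28800 bits.
Transmission delay = L/R = 28800 / 2000000000 = 14.4 μs.
Propagation delay = d/s = 132 m / 210000000 m/s = 0.628571 μs.
Plus processing delay 0.43 ms = 430 μs.
Total = 445.0 μs.

445.0 μs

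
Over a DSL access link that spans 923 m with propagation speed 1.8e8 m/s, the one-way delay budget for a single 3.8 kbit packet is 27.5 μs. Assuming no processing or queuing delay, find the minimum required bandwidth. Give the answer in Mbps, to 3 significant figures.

170 Mbps

Propagation delay = 923 / 180000000 = 5.12778 μs.
Transmission budget = 27.5 − 5.12778 = 22.3722 μs.
R ≥ L / t_tx = 3800 bits / 2.23722e-05 s = 170 Mbps.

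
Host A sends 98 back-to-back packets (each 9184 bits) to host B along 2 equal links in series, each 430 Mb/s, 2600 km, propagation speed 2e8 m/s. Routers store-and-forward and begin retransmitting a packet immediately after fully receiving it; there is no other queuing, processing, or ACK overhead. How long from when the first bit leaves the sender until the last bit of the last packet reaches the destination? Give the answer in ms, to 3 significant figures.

Per-hop transmission t_tx = L/R = 9184/430000000 = 0.0213581 ms.
Per-hop propagation t_prop = 2600000/200000000 = 13 ms.
Pipeline fill: first packet needs 2·t_tx to clear all hops; remaining 97 packets each add one t_tx.
Total = (2+98-1)·t_tx + 2·t_prop = 99·0.0213581 + 2·13 = 28.1 ms.

28.1 ms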